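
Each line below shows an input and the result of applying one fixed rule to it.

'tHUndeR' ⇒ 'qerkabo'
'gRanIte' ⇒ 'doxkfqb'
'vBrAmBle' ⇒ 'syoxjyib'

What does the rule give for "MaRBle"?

jxoyib

The rule is to shift every letter 3 places backward in the alphabet (wrapping around), then convert every letter to lowercase.
Applying both steps to "MaRBle": "JxOYib", then "jxoyib".
(Check on "gRanIte": → "dOxkFqb" → "doxkfqb" ✓)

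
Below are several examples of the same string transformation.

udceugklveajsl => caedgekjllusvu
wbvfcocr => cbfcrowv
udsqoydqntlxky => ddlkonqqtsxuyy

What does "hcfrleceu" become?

cceehfrlu

The pattern: sort the characters into alphabetical order, then swap each adjacent pair of characters (1↔2, 3↔4, ...).
"hcfrleceu" → "cceefhlru" → "cceehfrlu".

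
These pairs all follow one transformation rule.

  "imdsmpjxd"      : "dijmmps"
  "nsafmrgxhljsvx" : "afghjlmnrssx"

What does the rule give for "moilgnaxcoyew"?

acgilmnooxy

What's happening: delete the last 2 characters, then sort the characters into alphabetical order.
Starting from "moilgnaxcoyew": after the first operation, "moilgnaxcoy"; after the second, "acgilmnooxy".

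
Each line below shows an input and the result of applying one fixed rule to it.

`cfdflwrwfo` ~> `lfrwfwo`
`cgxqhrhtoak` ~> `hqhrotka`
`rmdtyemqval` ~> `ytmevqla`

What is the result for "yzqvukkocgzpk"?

Rule — delete the first 3 characters, then swap each adjacent pair of characters (1↔2, 3↔4, ...).
On "yzqvukkocgzpk": the first step gives "vukkocgzpk", and the second then gives "uvkkcozgkp".

uvkkcozgkp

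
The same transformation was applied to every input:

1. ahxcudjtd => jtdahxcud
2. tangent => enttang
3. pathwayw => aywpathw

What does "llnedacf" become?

The pattern: move the last 3 characters to the front (rotate right by 3).
So "llnedacf" becomes "acfllned".

acfllned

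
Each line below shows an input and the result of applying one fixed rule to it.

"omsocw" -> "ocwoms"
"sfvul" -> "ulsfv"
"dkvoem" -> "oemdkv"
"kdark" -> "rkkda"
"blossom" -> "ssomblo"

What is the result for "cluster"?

Each output is the input with this applied: move the first 3 characters to the end (rotate left by 3).
Doing the same to "cluster": "sterclu".

sterclu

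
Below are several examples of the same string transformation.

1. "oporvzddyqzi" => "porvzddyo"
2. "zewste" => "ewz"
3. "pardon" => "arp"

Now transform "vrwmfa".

rwv

The pattern: delete the last 3 characters, then move the first character to the end.
Working it through for "vrwmfa": intermediate "vrw", final "rwv".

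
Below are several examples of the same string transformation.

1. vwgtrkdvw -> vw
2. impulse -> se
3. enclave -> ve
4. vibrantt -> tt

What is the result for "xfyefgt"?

In each case the input is transformed by: keep only the last 2 characters.
For "xfyefgt" the result is "gt".

gt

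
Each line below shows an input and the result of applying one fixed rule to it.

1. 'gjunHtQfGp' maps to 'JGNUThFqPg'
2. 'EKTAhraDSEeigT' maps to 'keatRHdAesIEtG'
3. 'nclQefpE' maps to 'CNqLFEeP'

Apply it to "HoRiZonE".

OhIrOzeN

Looking at the pairs, the operation is to flip the case of every letter, then swap each adjacent pair of characters (1↔2, 3↔4, ...).
"HoRiZonE" → "hOrIzONe" → "OhIrOzeN".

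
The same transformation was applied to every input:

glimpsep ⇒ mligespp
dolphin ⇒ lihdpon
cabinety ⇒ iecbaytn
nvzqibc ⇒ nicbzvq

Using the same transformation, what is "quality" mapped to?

Each output is the input with this applied: sort the characters into reverse alphabetical order, then move the first 3 characters to the end (rotate left by 3).
Starting from "quality": after the first operation, "yutqlia"; after the second, "qliayut".

qliayut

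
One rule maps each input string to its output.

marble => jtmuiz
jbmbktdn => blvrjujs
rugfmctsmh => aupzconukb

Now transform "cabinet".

vmbkijq

The transformation: shift every letter 8 places forward in the alphabet (wrapping around), then move the last 3 characters to the front (rotate right by 3).
Starting from "cabinet": after the first operation, "kijqvmb"; after the second, "vmbkijq".
(Check on "jbmbktdn": → "rjujsblv" → "blvrjujs" ✓)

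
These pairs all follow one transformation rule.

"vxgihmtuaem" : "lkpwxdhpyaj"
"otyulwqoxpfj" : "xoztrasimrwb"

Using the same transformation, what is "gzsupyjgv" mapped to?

The transformation: move the first 3 characters to the end (rotate left by 3), then shift every letter 3 places forward in the alphabet (wrapping around).
Applying both steps to "gzsupyjgv": "upyjgvgzs", then "xsbmjyjcv".
(Check on "otyulwqoxpfj": → "ulwqoxpfjoty" → "xoztrasimrwb" ✓)

xsbmjyjcv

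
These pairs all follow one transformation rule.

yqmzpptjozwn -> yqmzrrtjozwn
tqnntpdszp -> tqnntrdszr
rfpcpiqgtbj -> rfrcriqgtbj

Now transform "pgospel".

rgosrel

Rule — replace every "p" with "r".
"pgospel" → "rgosrel".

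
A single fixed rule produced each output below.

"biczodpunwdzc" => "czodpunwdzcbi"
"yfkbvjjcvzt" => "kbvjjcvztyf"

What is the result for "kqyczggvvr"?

The transformation: move the first 2 characters to the end (rotate left by 2).
For "kqyczggvvr" the result is "yczggvvrkq".

yczggvvrkq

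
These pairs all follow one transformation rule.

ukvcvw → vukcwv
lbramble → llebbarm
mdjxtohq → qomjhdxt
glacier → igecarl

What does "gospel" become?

olgesp

The pattern: sort the characters into reverse alphabetical order, then move the first 2 characters to the end (rotate left by 2).
Applying both steps to "gospel": "spolge", then "olgesp".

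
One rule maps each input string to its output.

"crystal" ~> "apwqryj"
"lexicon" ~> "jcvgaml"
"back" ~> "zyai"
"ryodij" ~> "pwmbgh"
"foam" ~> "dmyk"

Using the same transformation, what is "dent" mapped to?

Rule — shift every letter 2 places backward in the alphabet (wrapping around).
On "dent" that produces "bclr".

bclr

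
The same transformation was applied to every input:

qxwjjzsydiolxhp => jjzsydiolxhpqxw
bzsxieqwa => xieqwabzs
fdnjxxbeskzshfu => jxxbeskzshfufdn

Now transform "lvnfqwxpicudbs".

Rule — move the first 3 characters to the end (rotate left by 3).
Applying that to "lvnfqwxpicudbs" gives "fqwxpicudbslvn".

fqwxpicudbslvn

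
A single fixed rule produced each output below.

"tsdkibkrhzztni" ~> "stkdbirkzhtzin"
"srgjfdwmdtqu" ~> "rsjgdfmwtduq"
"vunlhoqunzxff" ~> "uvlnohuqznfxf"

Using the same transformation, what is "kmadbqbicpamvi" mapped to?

The rule is to swap each adjacent pair of characters (1↔2, 3↔4, ...).
For "kmadbqbicpamvi" the result is "mkdaqbibpcmaiv".

mkdaqbibpcmaiv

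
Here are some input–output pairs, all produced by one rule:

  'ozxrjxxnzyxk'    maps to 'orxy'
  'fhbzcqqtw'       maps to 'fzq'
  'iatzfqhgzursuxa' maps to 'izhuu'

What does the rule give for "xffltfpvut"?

xlpt

The transformation: keep one character in every 3, starting at position 1 (positions 1st, 4th, 7th, ...).
For "xffltfpvut" the result is "xlpt".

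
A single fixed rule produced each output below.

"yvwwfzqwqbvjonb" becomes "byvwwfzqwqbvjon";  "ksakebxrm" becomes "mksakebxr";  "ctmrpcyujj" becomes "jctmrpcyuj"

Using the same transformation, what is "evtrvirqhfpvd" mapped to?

devtrvirqhfpv

Looking at the pairs, the operation is to move the last character to the front.
"evtrvirqhfpvd" → "devtrvirqhfpv".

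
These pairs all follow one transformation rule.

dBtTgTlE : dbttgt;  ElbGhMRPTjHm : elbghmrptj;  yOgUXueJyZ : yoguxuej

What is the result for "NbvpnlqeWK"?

Looking at the pairs, the operation is to delete the last 2 characters, then convert every letter to lowercase.
For "NbvpnlqeWK", step one produces "Nbvpnlqe"; step two turns that into "nbvpnlqe".

nbvpnlqe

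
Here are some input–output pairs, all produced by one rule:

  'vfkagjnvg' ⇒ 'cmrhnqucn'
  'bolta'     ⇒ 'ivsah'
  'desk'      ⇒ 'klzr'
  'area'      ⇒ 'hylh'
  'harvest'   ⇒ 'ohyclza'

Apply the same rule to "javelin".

qhclspu

The pattern: shift every letter 7 places forward in the alphabet (wrapping around).
Doing the same to "javelin": "qhclspu".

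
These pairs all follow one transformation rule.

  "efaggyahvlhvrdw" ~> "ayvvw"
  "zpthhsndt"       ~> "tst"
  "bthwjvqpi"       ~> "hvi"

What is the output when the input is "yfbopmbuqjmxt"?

bmqx

The transformation: keep one character in every 3, starting at position 3 (positions 3rd, 6th, 9th, ...).
Doing the same to "yfbopmbuqjmxt": "bmqx".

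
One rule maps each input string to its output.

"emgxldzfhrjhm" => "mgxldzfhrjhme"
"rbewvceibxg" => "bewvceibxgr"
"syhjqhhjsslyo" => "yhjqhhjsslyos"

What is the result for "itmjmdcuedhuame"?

The pattern: move the first character to the end.
For "itmjmdcuedhuame" the result is "tmjmdcuedhuamei".

tmjmdcuedhuamei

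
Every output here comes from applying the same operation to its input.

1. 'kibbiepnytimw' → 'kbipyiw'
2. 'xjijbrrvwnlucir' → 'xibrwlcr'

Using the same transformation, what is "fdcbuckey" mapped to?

fcuky

Rule — keep every other character starting from the first (positions 1st, 3rd, 5th, ...).
For "fdcbuckey" the result is "fcuky".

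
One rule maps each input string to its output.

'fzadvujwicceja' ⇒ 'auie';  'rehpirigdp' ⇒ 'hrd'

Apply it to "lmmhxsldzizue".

mszu

The pattern: keep one character in every 3, starting at position 3 (positions 3rd, 6th, 9th, ...).
On "lmmhxsldzizue" that produces "mszu".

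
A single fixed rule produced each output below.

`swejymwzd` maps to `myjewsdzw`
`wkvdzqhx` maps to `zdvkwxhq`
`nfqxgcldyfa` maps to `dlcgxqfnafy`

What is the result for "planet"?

alpten

Each output is the input with this applied: move the last 3 characters to the front (rotate right by 3), then reverse the string.
Doing the same to "planet": "alpten".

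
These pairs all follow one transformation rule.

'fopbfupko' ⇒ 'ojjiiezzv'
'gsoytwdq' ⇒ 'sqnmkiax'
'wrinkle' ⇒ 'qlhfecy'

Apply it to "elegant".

nhfayyu

What's happening: sort the characters into reverse alphabetical order, then shift every letter 6 places backward in the alphabet (wrapping around).
On "elegant": the first step gives "tnlgeea", and the second then gives "nhfayyu".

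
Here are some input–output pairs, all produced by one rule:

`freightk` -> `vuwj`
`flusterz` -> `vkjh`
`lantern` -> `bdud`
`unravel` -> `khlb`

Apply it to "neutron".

dkhd

The pattern: keep every other character starting from the first (positions 1st, 3rd, 5th, ...), then shift every letter 10 places backward in the alphabet (wrapping around).
Starting from "neutron": after the first operation, "nurn"; after the second, "dkhd".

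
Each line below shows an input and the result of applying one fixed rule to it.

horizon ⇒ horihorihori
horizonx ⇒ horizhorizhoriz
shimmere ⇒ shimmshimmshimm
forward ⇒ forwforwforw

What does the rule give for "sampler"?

The rule is to delete the last 3 characters, then write the whole string 3 times in a row.
Starting from "sampler": after the first operation, "samp"; after the second, "sampsampsamp".

sampsampsamp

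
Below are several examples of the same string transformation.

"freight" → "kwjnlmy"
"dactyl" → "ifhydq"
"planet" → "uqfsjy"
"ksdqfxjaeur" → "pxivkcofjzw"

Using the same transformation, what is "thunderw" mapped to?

ymzsijwb

What's happening: shift every letter 5 places forward in the alphabet (wrapping around).
For "thunderw" the result is "ymzsijwb".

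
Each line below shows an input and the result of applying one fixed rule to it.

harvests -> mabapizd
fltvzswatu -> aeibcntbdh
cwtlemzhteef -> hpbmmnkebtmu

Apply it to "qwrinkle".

vstmyezq

The transformation: shift every letter 8 places forward in the alphabet (wrapping around), then swap the front and back halves of the string.
Applying both steps to "qwrinkle": "yezqvstm", then "vstmyezq".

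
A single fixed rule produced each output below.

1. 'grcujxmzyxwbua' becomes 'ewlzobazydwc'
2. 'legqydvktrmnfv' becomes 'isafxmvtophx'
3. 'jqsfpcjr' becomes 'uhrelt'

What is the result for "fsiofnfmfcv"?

kqhphohex

Each output is the input with this applied: delete the first 2 characters, then shift every letter 2 places forward in the alphabet (wrapping around).
Applying both steps to "fsiofnfmfcv": "iofnfmfcv", then "kqhphohex".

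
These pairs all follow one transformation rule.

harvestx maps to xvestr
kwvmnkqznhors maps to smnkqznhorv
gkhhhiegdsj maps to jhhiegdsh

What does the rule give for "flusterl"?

lsteru

The transformation: delete the first 2 characters, then swap the first and last characters.
On "flusterl": the first step gives "usterl", and the second then gives "lsteru".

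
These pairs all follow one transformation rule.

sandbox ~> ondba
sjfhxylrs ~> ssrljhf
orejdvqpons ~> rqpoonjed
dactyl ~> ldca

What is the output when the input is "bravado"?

odbaa

What's happening: sort the characters into reverse alphabetical order, then delete the first 2 characters.
"bravado" → "vrodbaa" → "odbaa".
(Check on "dactyl": → "ytldca" → "ldca" ✓)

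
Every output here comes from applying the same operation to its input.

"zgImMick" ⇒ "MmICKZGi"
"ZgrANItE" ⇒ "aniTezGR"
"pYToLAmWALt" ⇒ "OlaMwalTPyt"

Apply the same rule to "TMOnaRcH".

NArChtmo

Looking at the pairs, the operation is to flip the case of every letter, then move the first 3 characters to the end (rotate left by 3).
For "TMOnaRcH" the result is "NArChtmo".
(Check on "zgImMick": → "ZGiMmICK" → "MmICKZGi" ✓)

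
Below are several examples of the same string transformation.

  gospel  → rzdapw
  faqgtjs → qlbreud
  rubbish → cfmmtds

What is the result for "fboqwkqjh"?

Rule — shift every letter 11 places forward in the alphabet (wrapping around).
So "fboqwkqjh" becomes "qmzbhvbus".

qmzbhvbus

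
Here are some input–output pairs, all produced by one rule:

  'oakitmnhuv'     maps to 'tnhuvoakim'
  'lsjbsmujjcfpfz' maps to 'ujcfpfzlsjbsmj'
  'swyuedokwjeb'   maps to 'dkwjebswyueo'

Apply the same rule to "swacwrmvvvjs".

Rule — swap the front and back halves of the string, then swap the first and last characters.
Working it through for "swacwrmvvvjs": intermediate "mvvvjsswacwr", final "rvvvjsswacwm".

rvvvjsswacwm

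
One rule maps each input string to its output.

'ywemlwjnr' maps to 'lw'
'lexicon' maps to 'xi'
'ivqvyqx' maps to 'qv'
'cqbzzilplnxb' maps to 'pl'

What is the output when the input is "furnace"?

The transformation: move the last 3 characters to the front (rotate right by 3), then keep only the last 2 characters.
For "furnace", step one produces "acefurn"; step two turns that into "rn".

rn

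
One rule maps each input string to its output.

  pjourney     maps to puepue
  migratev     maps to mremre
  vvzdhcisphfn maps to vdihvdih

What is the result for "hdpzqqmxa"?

hzmhzm

In each case the input is transformed by: keep one character in every 3, starting at position 1 (positions 1st, 4th, 7th, ...), then write the whole string twice.
Starting from "hdpzqqmxa": after the first operation, "hzm"; after the second, "hzmhzm".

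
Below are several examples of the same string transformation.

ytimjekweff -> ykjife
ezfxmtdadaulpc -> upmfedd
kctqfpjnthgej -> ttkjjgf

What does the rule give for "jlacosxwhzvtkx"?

Looking at the pairs, the operation is to keep every other character starting from the first (positions 1st, 3rd, 5th, ...), then sort the characters into reverse alphabetical order.
On "jlacosxwhzvtkx": the first step gives "jaoxhvk", and the second then gives "xvokjha".

xvokjha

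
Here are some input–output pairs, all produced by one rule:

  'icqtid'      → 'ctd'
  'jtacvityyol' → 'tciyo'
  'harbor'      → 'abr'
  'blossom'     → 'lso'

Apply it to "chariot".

The transformation: keep every other character starting from the second (positions 2nd, 4th, 6th, ...).
"chariot" → "hro".

hro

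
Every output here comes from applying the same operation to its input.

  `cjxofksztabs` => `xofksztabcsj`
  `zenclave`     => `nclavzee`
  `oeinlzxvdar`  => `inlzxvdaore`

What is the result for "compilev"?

mpilecvo

The transformation: swap the first and last characters, then move the first 2 characters to the end (rotate left by 2).
Applying both steps to "compilev": "vompilec", then "mpilecvo".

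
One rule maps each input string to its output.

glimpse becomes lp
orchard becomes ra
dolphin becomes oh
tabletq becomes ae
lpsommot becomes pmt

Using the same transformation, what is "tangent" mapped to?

ae

What's happening: keep one character in every 3, starting at position 2 (positions 2nd, 5th, 8th, ...).
Doing the same to "tangent": "ae".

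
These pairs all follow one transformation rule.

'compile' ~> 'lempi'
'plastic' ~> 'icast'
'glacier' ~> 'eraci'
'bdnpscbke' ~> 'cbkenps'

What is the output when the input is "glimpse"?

The transformation: delete the first 2 characters, then move the first 3 characters to the end (rotate left by 3).
For "glimpse" the result is "seimp".

seimp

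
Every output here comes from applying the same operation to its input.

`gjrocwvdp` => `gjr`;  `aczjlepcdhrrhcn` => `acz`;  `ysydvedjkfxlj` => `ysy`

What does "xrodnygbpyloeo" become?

The pattern: keep only the first 3 characters.
Applying that to "xrodnygbpyloeo" gives "xro".

xro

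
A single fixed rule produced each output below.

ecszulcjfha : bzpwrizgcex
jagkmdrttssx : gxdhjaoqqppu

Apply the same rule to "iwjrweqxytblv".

ftgotbnuvqyis

Rule — shift every letter 3 places backward in the alphabet (wrapping around).
On "iwjrweqxytblv" that produces "ftgotbnuvqyis".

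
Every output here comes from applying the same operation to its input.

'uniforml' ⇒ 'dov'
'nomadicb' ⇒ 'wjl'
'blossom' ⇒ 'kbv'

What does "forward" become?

ofm

The transformation: shift every letter 9 places forward in the alphabet (wrapping around), then keep one character in every 3, starting at position 1 (positions 1st, 4th, 7th, ...).
Working it through for "forward": intermediate "oxafjam", final "ofm".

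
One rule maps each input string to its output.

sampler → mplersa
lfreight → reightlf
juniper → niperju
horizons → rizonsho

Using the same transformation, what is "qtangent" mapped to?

angentqt

The transformation: move the first 2 characters to the end (rotate left by 2).
Doing the same to "qtangent": "angentqt".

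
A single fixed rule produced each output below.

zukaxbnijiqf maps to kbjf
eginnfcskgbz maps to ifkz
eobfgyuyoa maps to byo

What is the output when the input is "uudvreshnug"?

den

Each output is the input with this applied: keep one character in every 3, starting at position 3 (positions 3rd, 6th, 9th, ...).
For "uudvreshnug" the result is "den".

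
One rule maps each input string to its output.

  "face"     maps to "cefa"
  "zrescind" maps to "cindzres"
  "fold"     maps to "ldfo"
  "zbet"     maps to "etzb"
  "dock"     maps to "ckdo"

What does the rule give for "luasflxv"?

flxvluas

In each case the input is transformed by: swap the front and back halves of the string.
So "luasflxv" becomes "flxvluas".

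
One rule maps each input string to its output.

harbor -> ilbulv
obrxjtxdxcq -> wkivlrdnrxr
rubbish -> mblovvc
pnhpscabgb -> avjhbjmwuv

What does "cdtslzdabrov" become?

ipwxnmftxuvl

In each case the input is transformed by: shift every letter 6 places backward in the alphabet (wrapping around), then move the last 2 characters to the front (rotate right by 2).
On "cdtslzdabrov": the first step gives "wxnmftxuvlip", and the second then gives "ipwxnmftxuvl".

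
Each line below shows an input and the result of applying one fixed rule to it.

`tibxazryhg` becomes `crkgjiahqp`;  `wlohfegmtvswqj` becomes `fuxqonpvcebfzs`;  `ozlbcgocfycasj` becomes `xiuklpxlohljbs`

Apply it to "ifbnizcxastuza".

Looking at the pairs, the operation is to shift every letter 9 places forward in the alphabet (wrapping around).
Applying that to "ifbnizcxastuza" gives "rokwrilgjbcdij".

rokwrilgjbcdij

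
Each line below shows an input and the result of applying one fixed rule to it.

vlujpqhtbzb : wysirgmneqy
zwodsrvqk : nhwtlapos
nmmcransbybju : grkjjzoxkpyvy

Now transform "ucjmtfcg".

The rule is to move the last 2 characters to the front (rotate right by 2), then shift every letter 3 places backward in the alphabet (wrapping around).
"ucjmtfcg" → "cgucjmtf" → "zdrzgjqc".

zdrzgjqc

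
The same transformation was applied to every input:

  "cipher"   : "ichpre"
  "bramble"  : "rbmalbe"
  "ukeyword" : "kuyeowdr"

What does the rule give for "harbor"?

What's happening: swap each adjacent pair of characters (1↔2, 3↔4, ...).
"harbor" → "ahbrro".

ahbrro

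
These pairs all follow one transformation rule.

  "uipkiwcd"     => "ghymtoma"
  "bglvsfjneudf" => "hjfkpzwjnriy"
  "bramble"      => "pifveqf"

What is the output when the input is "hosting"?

The pattern: move the last 2 characters to the front (rotate right by 2), then shift every letter 4 places forward in the alphabet (wrapping around).
On "hosting": the first step gives "nghosti", and the second then gives "rklswxm".
(Check on "bglvsfjneudf": → "dfbglvsfjneu" → "hjfkpzwjnriy" ✓)

rklswxm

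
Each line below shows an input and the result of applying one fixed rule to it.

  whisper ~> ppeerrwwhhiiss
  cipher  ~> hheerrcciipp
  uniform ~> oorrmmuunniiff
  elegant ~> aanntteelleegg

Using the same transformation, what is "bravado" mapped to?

aaddoobbrraavv

What's happening: move the last 3 characters to the front (rotate right by 3), then double every character.
Starting from "bravado": after the first operation, "adobrav"; after the second, "aaddoobbrraavv".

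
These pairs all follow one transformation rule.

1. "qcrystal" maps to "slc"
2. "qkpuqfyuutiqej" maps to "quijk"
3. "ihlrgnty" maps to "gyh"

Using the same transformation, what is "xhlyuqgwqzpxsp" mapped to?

uwpph

What's happening: keep one character in every 3, starting at position 2 (positions 2nd, 5th, 8th, ...), then move the first character to the end.
Starting from "xhlyuqgwqzpxsp": after the first operation, "huwpp"; after the second, "uwpph".
(Check on "ihlrgnty": → "hgy" → "gyh" ✓)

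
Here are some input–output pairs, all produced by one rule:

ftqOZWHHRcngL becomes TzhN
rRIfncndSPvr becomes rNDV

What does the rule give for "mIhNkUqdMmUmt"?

iKDu

The transformation: keep one character in every 3, starting at position 2 (positions 2nd, 5th, 8th, ...), then flip the case of every letter.
"mIhNkUqdMmUmt" → "IkdU" → "iKDu".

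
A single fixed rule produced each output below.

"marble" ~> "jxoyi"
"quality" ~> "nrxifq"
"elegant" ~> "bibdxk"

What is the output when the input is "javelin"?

gxsbif

The rule is to delete the last character, then shift every letter 3 places backward in the alphabet (wrapping around).
Starting from "javelin": after the first operation, "javeli"; after the second, "gxsbif".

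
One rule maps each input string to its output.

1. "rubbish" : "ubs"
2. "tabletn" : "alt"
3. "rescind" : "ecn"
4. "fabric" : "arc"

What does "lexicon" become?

The pattern: keep every other character starting from the second (positions 2nd, 4th, 6th, ...).
So "lexicon" becomes "eio".

eio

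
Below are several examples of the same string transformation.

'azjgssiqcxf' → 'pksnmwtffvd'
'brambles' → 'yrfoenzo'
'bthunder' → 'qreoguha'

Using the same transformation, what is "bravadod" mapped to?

qbqoenin

The pattern: shift every letter 13 places forward in the alphabet (wrapping around) — i.e. ROT13, then move the last 3 characters to the front (rotate right by 3).
On "bravadod": the first step gives "oeninqbq", and the second then gives "qbqoenin".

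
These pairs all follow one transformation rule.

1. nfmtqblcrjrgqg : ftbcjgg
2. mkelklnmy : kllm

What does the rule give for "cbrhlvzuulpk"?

bhvulk

The pattern: keep every other character starting from the second (positions 2nd, 4th, 6th, ...).
So "cbrhlvzuulpk" becomes "bhvulk".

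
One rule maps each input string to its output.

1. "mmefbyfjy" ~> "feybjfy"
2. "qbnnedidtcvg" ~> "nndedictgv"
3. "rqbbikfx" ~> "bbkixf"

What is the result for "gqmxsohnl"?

xmosnhl

In each case the input is transformed by: delete the first 2 characters, then swap each adjacent pair of characters (1↔2, 3↔4, ...).
On "gqmxsohnl": the first step gives "mxsohnl", and the second then gives "xmosnhl".
(Check on "qbnnedidtcvg": → "nnedidtcvg" → "nndedictgv" ✓)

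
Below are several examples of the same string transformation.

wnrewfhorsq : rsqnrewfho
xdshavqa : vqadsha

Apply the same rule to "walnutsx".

tsxalnu

Each output is the input with this applied: delete the first character, then move the last 3 characters to the front (rotate right by 3).
"walnutsx" → "alnutsx" → "tsxalnu".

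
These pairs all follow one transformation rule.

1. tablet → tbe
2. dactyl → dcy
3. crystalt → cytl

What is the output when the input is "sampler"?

smlr

Rule — keep every other character starting from the first (positions 1st, 3rd, 5th, ...).
"sampler" → "smlr".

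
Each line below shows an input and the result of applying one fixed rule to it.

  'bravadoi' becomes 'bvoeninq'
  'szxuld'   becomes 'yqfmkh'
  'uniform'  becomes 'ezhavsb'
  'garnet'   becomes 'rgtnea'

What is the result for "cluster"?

repyhfg

What's happening: move the last 2 characters to the front (rotate right by 2), then shift every letter 13 places forward in the alphabet (wrapping around) — i.e. ROT13.
For "cluster", step one produces "erclust"; step two turns that into "repyhfg".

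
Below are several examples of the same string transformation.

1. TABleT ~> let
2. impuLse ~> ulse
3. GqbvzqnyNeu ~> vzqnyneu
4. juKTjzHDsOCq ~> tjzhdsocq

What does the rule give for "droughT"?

ught

The transformation: delete the first 3 characters, then convert every letter to lowercase.
Working it through for "droughT": intermediate "ughT", final "ught".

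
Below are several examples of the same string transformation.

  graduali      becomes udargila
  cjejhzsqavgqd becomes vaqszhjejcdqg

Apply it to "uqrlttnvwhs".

vnttlrqushw

What's happening: move the last 3 characters to the front (rotate right by 3), then reverse the string.
Working it through for "uqrlttnvwhs": intermediate "whsuqrlttnv", final "vnttlrqushw".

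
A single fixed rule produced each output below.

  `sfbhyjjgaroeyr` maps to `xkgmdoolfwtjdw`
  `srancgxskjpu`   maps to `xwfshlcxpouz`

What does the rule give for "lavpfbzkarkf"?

qfaukgepfwpk

The transformation: shift every letter 5 places forward in the alphabet (wrapping around).
Applying that to "lavpfbzkarkf" gives "qfaukgepfwpk".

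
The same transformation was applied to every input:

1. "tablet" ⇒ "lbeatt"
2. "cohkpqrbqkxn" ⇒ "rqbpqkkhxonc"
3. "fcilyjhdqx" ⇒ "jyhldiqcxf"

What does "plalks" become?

laklsp

Each output is the input with this applied: swap the front and back halves of the string, then take characters alternately from the front and the back (1st, last, 2nd, 2nd-last, ...).
Doing the same to "plalks": "laklsp".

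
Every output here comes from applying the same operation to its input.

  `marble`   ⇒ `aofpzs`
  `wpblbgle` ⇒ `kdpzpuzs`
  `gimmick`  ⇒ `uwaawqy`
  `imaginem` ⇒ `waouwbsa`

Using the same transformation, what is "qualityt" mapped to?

eiozwhmh

The rule is to shift every letter 12 places backward in the alphabet (wrapping around).
On "qualityt" that produces "eiozwhmh".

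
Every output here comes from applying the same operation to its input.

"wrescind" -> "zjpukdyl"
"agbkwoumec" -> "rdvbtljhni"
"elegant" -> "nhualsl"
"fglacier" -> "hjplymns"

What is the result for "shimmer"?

ttlyzop

What's happening: move the first 3 characters to the end (rotate left by 3), then shift every letter 7 places forward in the alphabet (wrapping around).
For "shimmer", step one produces "mmershi"; step two turns that into "ttlyzop".
(Check on "wrescind": → "scindwre" → "zjpukdyl" ✓)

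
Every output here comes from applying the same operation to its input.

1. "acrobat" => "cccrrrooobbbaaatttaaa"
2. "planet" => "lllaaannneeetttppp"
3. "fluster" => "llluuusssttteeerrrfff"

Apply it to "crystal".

rrryyyssstttaaalllccc

The transformation: move the first character to the end, then repeat every character 3 times.
"crystal" → "rystalc" → "rrryyyssstttaaalllccc".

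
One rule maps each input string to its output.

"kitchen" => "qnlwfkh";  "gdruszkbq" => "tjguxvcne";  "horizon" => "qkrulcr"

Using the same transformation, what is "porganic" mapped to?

Rule — move the last character to the front, then shift every letter 3 places forward in the alphabet (wrapping around).
Doing the same to "porganic": "fsrujdql".

fsrujdql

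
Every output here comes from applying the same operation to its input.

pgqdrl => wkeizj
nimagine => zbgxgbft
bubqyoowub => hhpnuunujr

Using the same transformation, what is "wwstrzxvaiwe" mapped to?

The pattern: shift every letter 7 places backward in the alphabet (wrapping around), then swap the front and back halves of the string.
For "wwstrzxvaiwe", step one produces "pplmksqotbpx"; step two turns that into "qotbpxpplmks".

qotbpxpplmks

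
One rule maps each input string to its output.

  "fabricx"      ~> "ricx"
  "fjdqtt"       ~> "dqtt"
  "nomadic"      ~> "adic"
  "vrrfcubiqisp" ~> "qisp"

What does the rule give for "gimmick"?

In each case the input is transformed by: keep only the last 4 characters.
"gimmick" → "mick".

mick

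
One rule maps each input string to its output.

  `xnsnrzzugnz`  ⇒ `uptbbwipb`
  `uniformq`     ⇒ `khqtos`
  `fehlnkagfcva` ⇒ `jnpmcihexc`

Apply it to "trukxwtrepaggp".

In each case the input is transformed by: shift every letter 2 places forward in the alphabet (wrapping around), then delete the first 2 characters.
For "trukxwtrepaggp", step one produces "vtwmzyvtgrciir"; step two turns that into "wmzyvtgrciir".

wmzyvtgrciir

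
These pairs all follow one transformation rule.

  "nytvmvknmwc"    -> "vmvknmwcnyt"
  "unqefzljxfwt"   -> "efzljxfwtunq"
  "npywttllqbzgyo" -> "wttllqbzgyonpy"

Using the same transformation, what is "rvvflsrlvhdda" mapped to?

Each output is the input with this applied: move the first 3 characters to the end (rotate left by 3).
On "rvvflsrlvhdda" that produces "flsrlvhddarvv".

flsrlvhddarvv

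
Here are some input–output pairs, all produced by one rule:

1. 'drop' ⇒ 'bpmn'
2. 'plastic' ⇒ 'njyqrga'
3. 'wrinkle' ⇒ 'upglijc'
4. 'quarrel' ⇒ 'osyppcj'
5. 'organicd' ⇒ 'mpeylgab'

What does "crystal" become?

Each output is the input with this applied: shift every letter 2 places backward in the alphabet (wrapping around).
So "crystal" becomes "apwqryj".

apwqryj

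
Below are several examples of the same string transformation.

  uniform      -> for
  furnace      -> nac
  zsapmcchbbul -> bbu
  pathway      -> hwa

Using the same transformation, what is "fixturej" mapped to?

ure

The rule is to delete the last character, then keep only the last 3 characters.
Working it through for "fixturej": intermediate "fixture", final "ure".
(Check on "zsapmcchbbul": → "zsapmcchbbu" → "bbu" ✓)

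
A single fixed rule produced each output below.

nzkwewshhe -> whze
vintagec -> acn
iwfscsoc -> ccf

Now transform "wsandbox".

The pattern: swap the front and back halves of the string, then keep one character in every 3, starting at position 1 (positions 1st, 4th, 7th, ...).
"wsandbox" → "dboxwsan" → "dxa".
(Check on "nzkwewshhe": → "wshhenzkwe" → "whze" ✓)

dxa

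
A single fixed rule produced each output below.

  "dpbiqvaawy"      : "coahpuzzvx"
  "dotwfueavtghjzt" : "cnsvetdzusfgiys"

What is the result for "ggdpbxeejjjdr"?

The pattern: shift every letter 1 place backward in the alphabet (wrapping around).
"ggdpbxeejjjdr" → "ffcoawddiiicq".

ffcoawddiiicq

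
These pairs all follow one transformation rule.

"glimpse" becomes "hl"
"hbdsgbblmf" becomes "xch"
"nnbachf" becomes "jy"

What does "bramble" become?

nx

The rule is to keep one character in every 3, starting at position 2 (positions 2nd, 5th, 8th, ...), then shift every letter 4 places backward in the alphabet (wrapping around).
On "bramble": the first step gives "rb", and the second then gives "nx".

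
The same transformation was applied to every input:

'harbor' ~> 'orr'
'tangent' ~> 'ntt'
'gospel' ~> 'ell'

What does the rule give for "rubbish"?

shh

The transformation: double every character, then keep only the last 3 characters.
Working it through for "rubbish": intermediate "rruubbbbiisshh", final "shh".
(Check on "tangent": → "ttaannggeenntt" → "ntt" ✓)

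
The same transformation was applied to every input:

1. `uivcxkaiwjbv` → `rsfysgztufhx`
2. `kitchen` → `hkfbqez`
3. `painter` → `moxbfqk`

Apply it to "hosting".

In each case the input is transformed by: shift every letter 3 places backward in the alphabet (wrapping around), then take characters alternately from the front and the back (1st, last, 2nd, 2nd-last, ...).
On "hosting": the first step gives "elpqfkd", and the second then gives "edlkpfq".

edlkpfq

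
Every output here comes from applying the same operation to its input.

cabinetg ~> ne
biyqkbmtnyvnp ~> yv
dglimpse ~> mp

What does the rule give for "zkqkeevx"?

ee

Each output is the input with this applied: delete the last 2 characters, then keep only the last 2 characters.
Starting from "zkqkeevx": after the first operation, "zkqkee"; after the second, "ee".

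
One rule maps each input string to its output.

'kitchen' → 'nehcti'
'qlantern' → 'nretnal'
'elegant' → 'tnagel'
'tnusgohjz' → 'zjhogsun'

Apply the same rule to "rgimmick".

kcimmig

Rule — reverse the string, then delete the last character.
"rgimmick" → "kcimmigr" → "kcimmig".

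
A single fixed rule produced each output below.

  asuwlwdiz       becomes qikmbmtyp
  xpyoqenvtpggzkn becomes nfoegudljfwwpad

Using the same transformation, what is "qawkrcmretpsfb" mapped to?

gqmahschujfivr

In each case the input is transformed by: shift every letter 10 places backward in the alphabet (wrapping around).
Doing the same to "qawkrcmretpsfb": "gqmahschujfivr".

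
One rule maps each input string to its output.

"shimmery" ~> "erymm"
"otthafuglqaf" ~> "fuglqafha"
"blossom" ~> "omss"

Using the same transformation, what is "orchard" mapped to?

Looking at the pairs, the operation is to delete the first 3 characters, then move the first 2 characters to the end (rotate left by 2).
"orchard" → "hard" → "rdha".

rdha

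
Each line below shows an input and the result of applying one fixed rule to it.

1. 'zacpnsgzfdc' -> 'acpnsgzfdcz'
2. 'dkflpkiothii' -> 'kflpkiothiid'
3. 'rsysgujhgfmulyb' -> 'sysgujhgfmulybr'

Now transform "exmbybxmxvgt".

xmbybxmxvgte

What's happening: move the first character to the end.
Applying that to "exmbybxmxvgt" gives "xmbybxmxvgte".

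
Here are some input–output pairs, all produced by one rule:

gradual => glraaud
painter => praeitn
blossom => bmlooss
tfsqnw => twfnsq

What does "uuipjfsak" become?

ukuaispfj

The pattern: take characters alternately from the front and the back (1st, last, 2nd, 2nd-last, ...).
Applying that to "uuipjfsak" gives "ukuaispfj".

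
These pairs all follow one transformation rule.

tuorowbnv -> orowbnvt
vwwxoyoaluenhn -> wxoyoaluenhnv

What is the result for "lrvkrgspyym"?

The rule is to move the first character to the end, then delete the first character.
Working it through for "lrvkrgspyym": intermediate "rvkrgspyyml", final "vkrgspyyml".

vkrgspyyml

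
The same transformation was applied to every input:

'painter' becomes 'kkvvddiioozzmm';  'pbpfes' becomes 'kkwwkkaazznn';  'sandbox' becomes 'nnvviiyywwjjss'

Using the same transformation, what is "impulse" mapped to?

Looking at the pairs, the operation is to double every character, then shift every letter 5 places backward in the alphabet (wrapping around).
Applying both steps to "impulse": "iimmppuullssee", then "ddhhkkppggnnzz".

ddhhkkppggnnzz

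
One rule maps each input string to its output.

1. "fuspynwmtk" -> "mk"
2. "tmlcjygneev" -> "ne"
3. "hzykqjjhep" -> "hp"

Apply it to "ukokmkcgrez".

ge

Rule — keep every other character starting from the second (positions 2nd, 4th, 6th, ...), then delete the first 3 characters.
Starting from "ukokmkcgrez": after the first operation, "kkkge"; after the second, "ge".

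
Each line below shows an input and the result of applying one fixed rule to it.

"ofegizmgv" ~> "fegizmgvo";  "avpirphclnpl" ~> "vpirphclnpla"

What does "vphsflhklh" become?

phsflhklhv

What's happening: move the first character to the end.
For "vphsflhklh" the result is "phsflhklhv".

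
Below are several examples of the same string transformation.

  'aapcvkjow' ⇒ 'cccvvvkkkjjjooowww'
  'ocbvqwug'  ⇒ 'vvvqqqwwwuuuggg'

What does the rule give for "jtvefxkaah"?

eeefffxxxkkkaaaaaahhh

The rule is to delete the first 3 characters, then repeat every character 3 times.
Applying both steps to "jtvefxkaah": "efxkaah", then "eeefffxxxkkkaaaaaahhh".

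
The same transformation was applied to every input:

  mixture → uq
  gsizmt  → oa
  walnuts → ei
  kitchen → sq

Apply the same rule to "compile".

In each case the input is transformed by: shift every letter 8 places forward in the alphabet (wrapping around), then keep only the first 2 characters.
Working it through for "compile": intermediate "kwuxqtm", final "kw".

kw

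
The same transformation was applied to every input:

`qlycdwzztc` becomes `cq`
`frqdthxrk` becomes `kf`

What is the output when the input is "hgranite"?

The pattern: move the last character to the front, then keep only the first 2 characters.
Applying both steps to "hgranite": "ehgranit", then "eh".

eh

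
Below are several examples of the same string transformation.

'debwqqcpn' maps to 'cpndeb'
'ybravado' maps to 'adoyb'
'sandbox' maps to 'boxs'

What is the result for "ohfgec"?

The pattern: move the last 3 characters to the front (rotate right by 3), then delete the last 3 characters.
Doing the same to "ohfgec": "gec".

gec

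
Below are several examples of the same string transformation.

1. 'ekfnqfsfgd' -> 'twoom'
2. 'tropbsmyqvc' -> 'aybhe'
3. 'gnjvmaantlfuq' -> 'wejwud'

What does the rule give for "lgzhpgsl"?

pqpu

Looking at the pairs, the operation is to keep every other character starting from the second (positions 2nd, 4th, 6th, ...), then shift every letter 9 places forward in the alphabet (wrapping around).
For "lgzhpgsl" the result is "pqpu".
(Check on "gnjvmaantlfuq": → "nvanlu" → "wejwud" ✓)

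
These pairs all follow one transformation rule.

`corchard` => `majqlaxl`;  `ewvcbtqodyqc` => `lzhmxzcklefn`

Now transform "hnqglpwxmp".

yvgfyupzwq

The pattern: shift every letter 9 places forward in the alphabet (wrapping around), then reverse the string.
For "hnqglpwxmp", step one produces "qwzpuyfgvy"; step two turns that into "yvgfyupzwq".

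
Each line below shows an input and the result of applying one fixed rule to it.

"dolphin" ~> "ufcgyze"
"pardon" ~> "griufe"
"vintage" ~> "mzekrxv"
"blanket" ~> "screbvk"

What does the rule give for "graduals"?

The rule is to shift every letter 9 places backward in the alphabet (wrapping around).
So "graduals" becomes "xirulrcj".

xirulrcj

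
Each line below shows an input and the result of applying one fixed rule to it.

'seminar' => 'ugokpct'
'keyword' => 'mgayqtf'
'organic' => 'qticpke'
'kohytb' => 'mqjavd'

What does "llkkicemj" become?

nnmmkegol

In each case the input is transformed by: shift every letter 2 places forward in the alphabet (wrapping around).
Doing the same to "llkkicemj": "nnmmkegol".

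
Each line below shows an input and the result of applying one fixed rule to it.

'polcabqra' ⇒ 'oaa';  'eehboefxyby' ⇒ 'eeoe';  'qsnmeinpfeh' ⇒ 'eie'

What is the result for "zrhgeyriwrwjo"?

Rule — keep only the vowels.
Doing the same to "zrhgeyriwrwjo": "eio".

eio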